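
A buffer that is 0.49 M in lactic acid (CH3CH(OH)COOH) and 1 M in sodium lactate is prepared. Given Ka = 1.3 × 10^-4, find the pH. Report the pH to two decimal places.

pH = 4.20

pKa = −log(1.3 × 10^-4) = 3.886
pH = pKa + log([A⁻]/[HA]) = 3.886 + log(1/0.49)
pH = 3.886 + (+0.310) = 4.20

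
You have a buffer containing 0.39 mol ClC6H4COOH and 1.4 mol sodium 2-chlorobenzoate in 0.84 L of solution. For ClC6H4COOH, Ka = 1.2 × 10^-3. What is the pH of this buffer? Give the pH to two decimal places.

pH = 3.48

pKa = −log(1.2 × 10^-3) = 2.921
Using pH = pKa + log([base]/[acid]) with [base]/[acid] = 1.4/0.39:
pH = 2.921 + (+0.555) = 3.48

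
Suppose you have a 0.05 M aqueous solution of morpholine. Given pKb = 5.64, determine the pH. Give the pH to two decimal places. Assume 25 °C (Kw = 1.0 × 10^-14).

C4H8ONH + H2O ⇌ C4H8ONH2+ + OH-
Kb = 10^(−5.64) = 2.29 × 10^-6
From the ICE table, Kb = x²/(0.05 − x) = 2.29 × 10^-6.
Since Kb ≪ C₀, x ≈ √(Kb·C₀) = 3.38 × 10^-4 M.
Check: 0.68% ionized — well under 5%, approximation valid.
pOH = −log(3.38 × 10^-4) = 3.47; pH = 14.00 − 3.47 = 10.53

pH = 10.53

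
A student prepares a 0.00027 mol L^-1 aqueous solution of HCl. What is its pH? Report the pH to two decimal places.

HCl is a strong acid and dissociates completely, so [H+] = 0.00027 M.
pH = -log(0.00027) = 3.57

pH = 3.57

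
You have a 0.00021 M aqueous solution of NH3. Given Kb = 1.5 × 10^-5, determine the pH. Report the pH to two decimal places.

pH = 9.69

NH3 + H2O ⇌ NH4+ + OH-
Let x = [OH-] at equilibrium. Kb = x²/(0.00021 − x).
x is not negligible relative to C₀; solve x² + 1.5e-05·x − 3.15e-09 = 0.
x = (−Kb + √(Kb² + 4·Kb·C₀))/2 = 4.91 × 10^-5 M
pOH = 4.31, so pH = 14.00 − pOH = 9.69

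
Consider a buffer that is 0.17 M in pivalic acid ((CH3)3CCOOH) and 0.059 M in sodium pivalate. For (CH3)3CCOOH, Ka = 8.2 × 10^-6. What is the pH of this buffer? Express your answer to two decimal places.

pH = 4.63

pKa = −log(8.2 × 10^-6) = 5.086
Henderson–Hasselbalch: pH = pKa + log([(CH3)3CCOO-]/[(CH3)3CCOOH]) = 5.086 + log(0.059/0.17)
pH = 5.086 + (-0.460) = 4.63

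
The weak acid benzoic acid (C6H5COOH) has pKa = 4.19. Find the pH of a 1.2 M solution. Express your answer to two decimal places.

C6H5COOH ⇌ C6H5COO- + H+
Ka = 10^(−4.19) = 6.46 × 10^-5
From the ICE table, Ka = [H+]²/(1.2 − [H+]) = 6.46 × 10^-5.
Since Ka ≪ C₀, [H+] ≈ √(Ka·C₀) = 8.80 × 10^-3 M.
pH = −log[H+] = −log(8.80 × 10^-3) = 2.06

pH = 2.06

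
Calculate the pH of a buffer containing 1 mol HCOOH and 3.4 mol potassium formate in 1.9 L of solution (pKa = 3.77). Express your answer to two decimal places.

Using pH = pKa + log([base]/[acid]) with [base]/[acid] = 3.4/1:
pH = 3.77 + (+0.531) = 4.30

pH = 4.30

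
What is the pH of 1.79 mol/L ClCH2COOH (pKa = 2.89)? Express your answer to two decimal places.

pH = 1.32

ClCH2COOH ⇌ ClCH2COO- + H+
Ka = 10^(−2.89) = 1.29 × 10^-3
Ka = x²/(1.79 − x) = 1.29 × 10^-3
Since Ka ≪ C₀, x ≈ √(Ka·C₀) = 4.81 × 10^-2 M.
(x/C₀ = 2.7% < 5%, so the approximation holds.)
pH = −log(4.81 × 10^-2) = 1.32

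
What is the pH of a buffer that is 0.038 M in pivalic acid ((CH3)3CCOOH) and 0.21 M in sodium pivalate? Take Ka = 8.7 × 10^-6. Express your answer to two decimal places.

pKa = −log(8.7 × 10^-6) = 5.060
Henderson–Hasselbalch: pH = pKa + log([(CH3)3CCOO-]/[(CH3)3CCOOH]) = 5.060 + log(0.21/0.038)
pH = 5.060 + (+0.742) = 5.80

pH = 5.80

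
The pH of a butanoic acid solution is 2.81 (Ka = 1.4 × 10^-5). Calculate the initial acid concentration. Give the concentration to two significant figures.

[H+] = 10^(-2.81) = 1.55 × 10^-3 M = x
Ka = x²/(C₀ − x) ⇒ C₀ = x + x²/Ka
C₀ = 1.55 × 10^-3 + (1.55 × 10^-3)²/(1.4 × 10^-5) = 1.73 × 10^-1 M

C₀ = 1.7 × 10^-1 M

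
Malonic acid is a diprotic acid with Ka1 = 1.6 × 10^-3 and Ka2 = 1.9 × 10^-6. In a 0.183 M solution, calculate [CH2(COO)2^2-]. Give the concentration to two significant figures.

First ionization gives [H+] ≈ [CH2(COOH)COO-] = 1.63 × 10^-2 M.
Second step: Ka2 = [H+][CH2(COO)2^2-]/[CH2(COOH)COO-] ≈ [CH2(COO)2^2-] (since [H+] ≈ [CH2(COOH)COO-]).
So [CH2(COO)2^2-] ≈ Ka2.

1.9 × 10^-6 M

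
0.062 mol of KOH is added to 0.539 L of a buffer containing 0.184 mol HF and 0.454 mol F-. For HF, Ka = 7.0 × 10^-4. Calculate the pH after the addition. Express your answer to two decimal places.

pH = 3.78

OH- converts HF to F-: HF → 0.122 mol, F- → 0.516 mol.
pKa = −log(7.0 × 10^-4) = 3.155
pH = pKa + log(n_F-/n_HF) = 3.155 + log(0.516/0.122) = 3.155 + (+0.626)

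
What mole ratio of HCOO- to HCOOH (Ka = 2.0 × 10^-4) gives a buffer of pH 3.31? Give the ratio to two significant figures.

pKa = -log(2.0 × 10^-4) = 3.699
pH = pKa + log(r) ⇒ log(r) = 3.31 − 3.699 = -0.389
r = [HCOO-]/[HCOOH] = 10^(-0.389) = 0.408

ratio = 0.41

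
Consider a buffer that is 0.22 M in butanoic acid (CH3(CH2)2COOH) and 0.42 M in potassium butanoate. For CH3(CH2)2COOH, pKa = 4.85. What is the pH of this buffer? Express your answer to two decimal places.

Henderson–Hasselbalch: pH = pKa + log([CH3(CH2)2COO-]/[CH3(CH2)2COOH]) = 4.85 + log(0.42/0.22)
pH = 4.85 + (+0.281) = 5.13

pH = 5.13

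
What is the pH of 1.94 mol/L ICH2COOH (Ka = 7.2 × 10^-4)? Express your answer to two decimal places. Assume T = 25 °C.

ICH2COOH ⇌ ICH2COO- + H+
From the ICE table, Ka = x²/(1.94 − x) = 7.2 × 10^-4.
Neglecting x in the denominator: x = √(7.2 × 10^-4 × 1.94) = 3.74 × 10^-2 M
pH = −log(3.74 × 10^-2) = 1.43

pH = 1.43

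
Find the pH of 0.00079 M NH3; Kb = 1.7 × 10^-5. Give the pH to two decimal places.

NH3 + H2O ⇌ NH4+ + OH-
From the ICE table, Kb = x²/(0.00079 − x) = 1.7 × 10^-5.
Here C₀/Kb ≈ 46.5, so the small-x approximation fails. Use the quadratic:
x = (−Kb + √(Kb² + 4·Kb·C₀))/2 = 1.08 × 10^-4 M
pOH = −log(1.08 × 10^-4) = 3.97; pH = 14.00 − 3.97 = 10.03

pH = 10.03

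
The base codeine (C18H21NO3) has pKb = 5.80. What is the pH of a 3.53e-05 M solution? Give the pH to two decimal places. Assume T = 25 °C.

C18H21NO3 + H2O ⇌ C18H22NO3+ + OH-
Kb = 10^(−5.80) = 1.58 × 10^-6
Kb = [OH-]²/(3.53e-05 − [OH-]) = 1.58 × 10^-6
[OH-] is not negligible relative to C₀; solve [OH-]² + 1.58e-06·[OH-] − 5.58e-11 = 0.
[OH-] = (−Kb + √(Kb² + 4·Kb·C₀))/2 = 6.72 × 10^-6 M
pOH = 5.17, so pH = 14.00 − pOH = 8.83

pH = 8.83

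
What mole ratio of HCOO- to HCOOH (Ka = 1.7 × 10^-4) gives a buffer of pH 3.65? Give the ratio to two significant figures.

ratio = 0.76

pKa = -log(1.7 × 10^-4) = 3.770
pH = pKa + log(r) ⇒ log(r) = 3.65 − 3.770 = -0.120
r = [HCOO-]/[HCOOH] = 10^(-0.120) = 0.759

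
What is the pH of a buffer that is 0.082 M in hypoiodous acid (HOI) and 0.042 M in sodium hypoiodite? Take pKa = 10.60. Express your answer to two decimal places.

pH = pKa + log([A⁻]/[HA]) = 10.60 + log(0.042/0.082)
pH = 10.60 + (-0.291) = 10.31

pH = 10.31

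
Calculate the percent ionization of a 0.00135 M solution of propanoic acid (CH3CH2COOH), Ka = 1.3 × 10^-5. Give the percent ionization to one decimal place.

CH3CH2COOH ⇌ CH3CH2COO- + H+; let x = [H+] at equilibrium.
Solve x² + 1.3e-05x − 1.75e-08 = 0 → x = 1.26 × 10^-4 M
% ionization = x/C₀ × 100% = 1.26 × 10^-4/0.00135 × 100% = 9.3%

9.3%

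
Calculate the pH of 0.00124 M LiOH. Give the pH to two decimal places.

LiOH is a strong base; [OH-] = 0.00124 M.
pOH = -log(0.00124) = 2.91
pH = 14.00 - 2.91 = 11.09

pH = 11.09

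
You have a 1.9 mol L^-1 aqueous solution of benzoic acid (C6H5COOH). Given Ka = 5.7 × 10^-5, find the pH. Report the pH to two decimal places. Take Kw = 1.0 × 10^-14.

C6H5COOH ⇌ C6H5COO- + H+
From the ICE table, Ka = x²/(1.9 − x) = 5.7 × 10^-5.
Assume x ≪ 1.9: x ≈ √(5.7 × 10^-5 × 1.9) = 1.04 × 10^-2 M
Check: 0.55% ionized — well under 5%, approximation valid.
pH = −log(1.04 × 10^-2) = 1.98

pH = 1.98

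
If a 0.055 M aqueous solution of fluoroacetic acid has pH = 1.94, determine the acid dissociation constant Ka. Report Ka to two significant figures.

[H+] = 10^(-1.94) = 1.15 × 10^-2 M
At equilibrium [HA] = 0.055 − 1.15 × 10^-2 = 4.35 × 10^-2 M
Ka = [H+][A-]/[HA] = (1.15 × 10^-2)² / 4.35 × 10^-2 = 3.0 × 10^-3

Ka = 3.0 × 10^-3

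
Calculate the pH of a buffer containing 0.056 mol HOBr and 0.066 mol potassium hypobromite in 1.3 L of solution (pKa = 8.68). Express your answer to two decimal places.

pH = 8.75

pH = pKa + log([A⁻]/[HA]) = 8.68 + log(0.066/0.056)
pH = 8.68 + (+0.071) = 8.75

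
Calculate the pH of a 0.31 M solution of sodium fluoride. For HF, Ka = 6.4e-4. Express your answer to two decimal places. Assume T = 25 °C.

pH = 8.34

F- is the conjugate base of the weak acid HF.
Kb = Kw/Ka = 1.0×10^-14 / 6.4 × 10^-4 = 1.56 × 10^-11
Kb = [OH-]²/(0.31 − [OH-]) = 1.56 × 10^-11
Assume [OH-] ≪ 0.31: [OH-] ≈ √(1.56 × 10^-11 × 0.31) = 2.20 × 10^-6 M
Check: 0.00071% ionized — well under 5%, approximation valid.
pOH = 5.66, so pH = 14.00 − pOH = 8.34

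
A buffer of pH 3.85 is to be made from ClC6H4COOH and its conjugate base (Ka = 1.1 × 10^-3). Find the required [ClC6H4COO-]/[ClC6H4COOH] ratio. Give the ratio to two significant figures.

ratio = 7.8

pKa = -log(1.1 × 10^-3) = 2.959
pH = pKa + log(r) ⇒ log(r) = 3.85 − 2.959 = +0.891
r = [ClC6H4COO-]/[ClC6H4COOH] = 10^(+0.891) = 7.78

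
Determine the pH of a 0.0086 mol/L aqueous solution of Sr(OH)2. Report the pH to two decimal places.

Sr(OH)2 is a strong base (each formula unit releases 2 OH-); [OH-] = 0.0172 M.
pOH = -log(0.0172) = 1.76
pH = 14.00 - 1.76 = 12.24

pH = 12.24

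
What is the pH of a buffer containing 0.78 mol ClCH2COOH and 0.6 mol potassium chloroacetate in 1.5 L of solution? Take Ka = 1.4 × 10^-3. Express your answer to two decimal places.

pH = 2.74

pKa = −log(1.4 × 10^-3) = 2.854
Henderson–Hasselbalch: pH = pKa + log([ClCH2COO-]/[ClCH2COOH]) = 2.854 + log(0.6/0.78)
pH = 2.854 + (-0.114) = 2.74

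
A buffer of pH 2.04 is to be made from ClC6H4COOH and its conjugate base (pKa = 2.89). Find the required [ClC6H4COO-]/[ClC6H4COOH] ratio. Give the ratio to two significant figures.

pH = pKa + log(r) ⇒ log(r) = 2.04 − 2.89 = -0.85
r = [ClC6H4COO-]/[ClC6H4COOH] = 10^(-0.85) = 0.141

ratio = 0.14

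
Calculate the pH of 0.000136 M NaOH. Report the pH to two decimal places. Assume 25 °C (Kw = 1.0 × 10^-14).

NaOH is a strong base; [OH-] = 0.000136 M.
pOH = -log(0.000136) = 3.87
pH = 14.00 - 3.87 = 10.13

pH = 10.13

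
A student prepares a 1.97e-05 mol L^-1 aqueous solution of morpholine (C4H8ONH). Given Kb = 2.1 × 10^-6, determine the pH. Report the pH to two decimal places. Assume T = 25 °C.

C4H8ONH + H2O ⇌ C4H8ONH2+ + OH-
Kb = [OH-]²/(1.97e-05 − [OH-]) = 2.1 × 10^-6
[OH-] is not negligible relative to C₀; solve [OH-]² + 2.1e-06·[OH-] − 4.14e-11 = 0.
[OH-] = (−Kb + √(Kb² + 4·Kb·C₀))/2 = 5.47 × 10^-6 M
pOH = 5.26, so pH = 14.00 − pOH = 8.74

pH = 8.74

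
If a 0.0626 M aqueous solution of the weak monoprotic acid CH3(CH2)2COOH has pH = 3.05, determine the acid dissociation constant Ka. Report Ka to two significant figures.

Ka = 1.3 × 10^-5

[H+] = 10^(-3.05) = 8.91 × 10^-4 M
At equilibrium [HA] = 0.0626 − 8.91 × 10^-4 = 6.17 × 10^-2 M
Ka = [H+][A-]/[HA] = (8.91 × 10^-4)² / 6.17 × 10^-2 = 1.3 × 10^-5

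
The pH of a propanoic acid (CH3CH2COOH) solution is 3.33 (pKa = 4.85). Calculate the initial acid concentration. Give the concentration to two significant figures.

C₀ = 1.6 × 10^-2 M

[H+] = 10^(-3.33) = 4.68 × 10^-4 M = x
Ka = 10^(−4.85) = 1.41 × 10^-5
Ka = x²/(C₀ − x) ⇒ C₀ = x + x²/Ka
C₀ = 4.68 × 10^-4 + (4.68 × 10^-4)²/(1.41 × 10^-5) = 1.60 × 10^-2 M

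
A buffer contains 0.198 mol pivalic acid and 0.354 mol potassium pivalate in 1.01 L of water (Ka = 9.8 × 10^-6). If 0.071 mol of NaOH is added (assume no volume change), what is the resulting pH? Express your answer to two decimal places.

After neutralization: n((CH3)3CCOOH) = 0.127 mol, n((CH3)3CCOO-) = 0.425 mol.
pKa = −log(9.8 × 10^-6) = 5.009
pH = pKa + log(n_(CH3)3CCOO-/n_(CH3)3CCOOH) = 5.009 + log(0.425/0.127) = 5.009 + (+0.525)

pH = 5.53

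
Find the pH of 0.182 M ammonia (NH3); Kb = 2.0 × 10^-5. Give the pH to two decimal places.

NH3 + H2O ⇌ NH4+ + OH-
Kb = x²/(0.182 − x) = 2.0 × 10^-5
Since Kb ≪ C₀, x ≈ √(Kb·C₀) = 1.91 × 10^-3 M.
pOH = −log(1.91 × 10^-3) = 2.72; pH = 14.00 − 2.72 = 11.28

pH = 11.28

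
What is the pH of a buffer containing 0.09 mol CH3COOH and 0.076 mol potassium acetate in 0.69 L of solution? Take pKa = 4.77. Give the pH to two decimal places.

pH = 4.70

pH = pKa + log([A⁻]/[HA]) = 4.77 + log(0.076/0.09)
pH = 4.77 + (-0.073) = 4.70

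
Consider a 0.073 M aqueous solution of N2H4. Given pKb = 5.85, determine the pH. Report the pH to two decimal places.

pH = 10.51

N2H4 + H2O ⇌ N2H5+ + OH-
Kb = 10^(−5.85) = 1.41 × 10^-6
Kb = [OH-]²/(0.073 − [OH-]) = 1.41 × 10^-6
Since Kb ≪ C₀, [OH-] ≈ √(Kb·C₀) = 3.21 × 10^-4 M.
([OH-]/C₀ = 0.44% < 5%, so the approximation holds.)
pOH = −log(3.21 × 10^-4) = 3.49; pH = 14.00 − 3.49 = 10.51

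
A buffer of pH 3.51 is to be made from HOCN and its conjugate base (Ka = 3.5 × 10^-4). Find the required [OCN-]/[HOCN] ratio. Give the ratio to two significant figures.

pKa = -log(3.5 × 10^-4) = 3.456
pH = pKa + log(r) ⇒ log(r) = 3.51 − 3.456 = +0.054
r = [OCN-]/[HOCN] = 10^(+0.054) = 1.13

ratio = 1.1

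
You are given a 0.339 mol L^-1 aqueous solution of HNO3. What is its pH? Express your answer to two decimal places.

HNO3 is a strong acid and dissociates completely, so [H+] = 0.339 M.
pH = -log(0.339) = 0.47

pH = 0.47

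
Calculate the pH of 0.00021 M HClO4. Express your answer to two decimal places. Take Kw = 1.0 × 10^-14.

pH = 3.68

HClO4 is a strong acid and dissociates completely, so [H+] = 0.00021 M.
pH = -log(0.00021) = 3.68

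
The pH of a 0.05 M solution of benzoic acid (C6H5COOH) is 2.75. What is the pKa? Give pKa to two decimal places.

pKa = 4.18

[H+] = 10^(-2.75) = 1.78 × 10^-3 M
At equilibrium [HA] = 0.05 − 1.78 × 10^-3 = 4.82 × 10^-2 M
Ka = [H+][A-]/[HA] = (1.78 × 10^-3)² / 4.82 × 10^-2 = 6.57 × 10^-5
pKa = -log(6.57 × 10^-5) = 4.18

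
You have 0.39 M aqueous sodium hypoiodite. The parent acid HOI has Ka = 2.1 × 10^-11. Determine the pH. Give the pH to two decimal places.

pH = 12.13

OI- is the conjugate base of the weak acid HOI.
Kb = Kw/Ka = 1.0×10^-14 / 2.1 × 10^-11 = 4.76 × 10^-4
From the ICE table, Kb = [OH-]²/(0.39 − [OH-]) = 4.76 × 10^-4.
Assume [OH-] ≪ 0.39: [OH-] ≈ √(4.76 × 10^-4 × 0.39) = 1.36 × 10^-2 M
Check: 3.5% ionized — well under 5%, approximation valid.
pOH = 1.87, so pH = 14.00 − pOH = 12.13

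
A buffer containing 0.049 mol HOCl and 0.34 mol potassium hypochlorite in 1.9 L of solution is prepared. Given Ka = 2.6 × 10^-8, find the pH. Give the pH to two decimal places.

pKa = −log(2.6 × 10^-8) = 7.585
Henderson–Hasselbalch: pH = pKa + log([OCl-]/[HOCl]) = 7.585 + log(0.34/0.049)
pH = 7.585 + (+0.841) = 8.43

pH = 8.43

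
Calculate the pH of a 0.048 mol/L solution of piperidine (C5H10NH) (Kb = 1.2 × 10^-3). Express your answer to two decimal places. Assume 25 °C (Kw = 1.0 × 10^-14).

pH = 11.85

C5H10NH + H2O ⇌ C5H10NH2+ + OH-
From the ICE table, Kb = [OH-]²/(0.048 − [OH-]) = 1.2 × 10^-3.
[OH-] is not negligible relative to C₀; solve [OH-]² + 0.0012·[OH-] − 5.76e-05 = 0.
[OH-] = [−0.0012 + √(0.0012² + 0.00023)]/2 = 7.01 × 10^-3 M
pOH = 2.15, so pH = 14.00 − pOH = 11.85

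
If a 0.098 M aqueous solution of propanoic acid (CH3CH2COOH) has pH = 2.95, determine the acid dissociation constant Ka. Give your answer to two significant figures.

[H+] = 10^(-2.95) = 1.12 × 10^-3 M
At equilibrium [HA] = 0.098 − 1.12 × 10^-3 = 9.69 × 10^-2 M
Ka = [H+][A-]/[HA] = (1.12 × 10^-3)² / 9.69 × 10^-2 = 1.3 × 10^-5

Ka = 1.3 × 10^-5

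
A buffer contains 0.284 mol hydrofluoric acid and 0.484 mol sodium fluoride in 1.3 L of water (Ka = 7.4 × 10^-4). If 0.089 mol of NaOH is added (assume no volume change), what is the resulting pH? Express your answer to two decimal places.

pH = 3.60

OH- converts HF to F-: HF → 0.195 mol, F- → 0.573 mol.
pKa = −log(7.4 × 10^-4) = 3.131
pH = pKa + log([A⁻]/[HA]) = 3.131 + log(0.573/0.195) = 3.131 +0.468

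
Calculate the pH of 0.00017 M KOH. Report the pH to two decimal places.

KOH is a strong base; [OH-] = 0.00017 M.
pOH = -log(0.00017) = 3.77
pH = 14.00 - 3.77 = 10.23

pH = 10.23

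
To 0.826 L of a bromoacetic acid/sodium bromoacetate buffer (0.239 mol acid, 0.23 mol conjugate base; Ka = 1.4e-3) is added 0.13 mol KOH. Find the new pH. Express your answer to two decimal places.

pH = 3.37

OH- converts BrCH2COOH to BrCH2COO-: BrCH2COOH → 0.109 mol, BrCH2COO- → 0.36 mol.
pKa = −log(1.4 × 10^-3) = 2.854
pH = pKa + log([A⁻]/[HA]) = 2.854 + log(0.36/0.109) = 2.854 +0.519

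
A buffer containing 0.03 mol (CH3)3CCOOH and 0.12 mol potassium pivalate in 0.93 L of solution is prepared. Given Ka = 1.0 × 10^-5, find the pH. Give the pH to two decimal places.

pH = 5.60

pKa = −log(1.0 × 10^-5) = 5.000
Using pH = pKa + log([base]/[acid]) with [base]/[acid] = 0.12/0.03:
pH = 5.000 + (+0.602) = 5.60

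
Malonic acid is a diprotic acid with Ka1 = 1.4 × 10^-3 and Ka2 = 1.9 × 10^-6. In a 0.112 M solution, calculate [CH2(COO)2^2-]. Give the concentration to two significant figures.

1.9 × 10^-6 M

First ionization gives [H+] ≈ [CH2(COOH)COO-] = 1.18 × 10^-2 M.
Second step: Ka2 = [H+][CH2(COO)2^2-]/[CH2(COOH)COO-] ≈ [CH2(COO)2^2-] (since [H+] ≈ [CH2(COOH)COO-]).
So [CH2(COO)2^2-] ≈ Ka2.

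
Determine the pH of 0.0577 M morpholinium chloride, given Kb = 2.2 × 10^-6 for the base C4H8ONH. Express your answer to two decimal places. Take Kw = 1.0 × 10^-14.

C4H8ONH2+ is the conjugate acid of the weak base C4H8ONH.
Ka = Kw/Kb = 1.0×10^-14 / 2.2 × 10^-6 = 4.55 × 10^-9
From the ICE table, Ka = [H+]²/(0.0577 − [H+]) = 4.55 × 10^-9.
Since Ka ≪ C₀, [H+] ≈ √(Ka·C₀) = 1.62 × 10^-5 M.
pH = −log(1.62 × 10^-5) = 4.79

pH = 4.79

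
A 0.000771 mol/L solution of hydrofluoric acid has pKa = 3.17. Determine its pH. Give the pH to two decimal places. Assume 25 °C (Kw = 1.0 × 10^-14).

HF ⇌ F- + H+
Ka = 10^(−3.17) = 6.76 × 10^-4
From the ICE table, Ka = [H+]²/(0.000771 − [H+]) = 6.76 × 10^-4.
[H+] is not negligible relative to C₀; solve [H+]² + 0.000676·[H+] − 5.21e-07 = 0.
[H+] = [−0.000676 + √(0.000676² + 2.08e-06)]/2 = 4.59 × 10^-4 M
pH = −log(4.59 × 10^-4) = 3.34

pH = 3.34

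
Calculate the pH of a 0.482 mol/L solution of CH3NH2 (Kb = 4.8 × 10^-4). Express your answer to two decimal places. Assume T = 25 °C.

pH = 12.18

CH3NH2 + H2O ⇌ CH3NH3+ + OH-
Let x = [OH-] at equilibrium. Kb = x²/(0.482 − x).
Neglecting x in the denominator: x = √(4.8 × 10^-4 × 0.482) = 1.52 × 10^-2 M
(x/C₀ = 3.2% < 5%, so the approximation holds.)
pOH = 1.82, so pH = 14.00 − pOH = 12.18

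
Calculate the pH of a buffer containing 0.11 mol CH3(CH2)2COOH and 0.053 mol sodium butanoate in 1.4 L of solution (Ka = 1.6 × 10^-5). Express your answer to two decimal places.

pH = 4.48

pKa = −log(1.6 × 10^-5) = 4.796
Using pH = pKa + log([base]/[acid]) with [base]/[acid] = 0.053/0.11:
pH = 4.796 + (-0.317) = 4.48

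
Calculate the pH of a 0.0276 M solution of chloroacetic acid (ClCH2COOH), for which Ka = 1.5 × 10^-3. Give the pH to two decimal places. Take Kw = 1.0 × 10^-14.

ClCH2COOH ⇌ ClCH2COO- + H+
Let x = [H+] at equilibrium. Ka = x²/(0.0276 − x).
Here C₀/Ka ≈ 18.4, so the small-x approximation fails. Use the quadratic:
x = [−0.0015 + √(0.0015² + 0.000166)]/2 = 5.73 × 10^-3 M
pH = −log[H+] = −log(5.73 × 10^-3) = 2.24

pH = 2.24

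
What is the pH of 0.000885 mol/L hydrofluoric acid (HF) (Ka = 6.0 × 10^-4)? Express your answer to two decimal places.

pH = 3.31

HF ⇌ F- + H+
From the ICE table, Ka = x²/(0.000885 − x) = 6.0 × 10^-4.
x is not negligible relative to C₀; solve x² + 0.0006·x − 5.31e-07 = 0.
x = (−Ka + √(Ka² + 4·Ka·C₀))/2 = 4.88 × 10^-4 M
pH = −log(4.88 × 10^-4) = 3.31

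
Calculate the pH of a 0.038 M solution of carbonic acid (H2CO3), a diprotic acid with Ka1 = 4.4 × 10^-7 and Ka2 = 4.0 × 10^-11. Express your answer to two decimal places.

pH = 3.89

Ka1 ≫ Ka2, so treat the first dissociation as the only significant source of H+.
Ka1 = x²/(0.038 − x) = 4.4 × 10^-7
x ≈ √(4.4 × 10^-7 × 0.038) = 1.29 × 10^-4 M
pH = −log(1.29 × 10^-4) = 3.89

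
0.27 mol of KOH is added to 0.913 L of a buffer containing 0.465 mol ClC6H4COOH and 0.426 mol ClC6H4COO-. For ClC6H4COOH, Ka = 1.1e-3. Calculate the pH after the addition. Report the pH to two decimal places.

After neutralization: n(ClC6H4COOH) = 0.195 mol, n(ClC6H4COO-) = 0.696 mol.
pKa = −log(1.1 × 10^-3) = 2.959
Henderson–Hasselbalch with mole ratio 0.696/0.195: pH = 2.959 + (+0.553)

pH = 3.51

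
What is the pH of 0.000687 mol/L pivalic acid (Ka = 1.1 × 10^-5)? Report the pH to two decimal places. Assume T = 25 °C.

(CH3)3CCOOH ⇌ (CH3)3CCOO- + H+
Let x = [H+] at equilibrium. Ka = x²/(0.000687 − x).
x is not negligible relative to C₀; solve x² + 1.1e-05·x − 7.56e-09 = 0.
x = [−1.1e-05 + √(1.1e-05² + 3.02e-08)]/2 = 8.16 × 10^-5 M
pH = −log[H+] = −log(8.16 × 10^-5) = 4.09

pH = 4.09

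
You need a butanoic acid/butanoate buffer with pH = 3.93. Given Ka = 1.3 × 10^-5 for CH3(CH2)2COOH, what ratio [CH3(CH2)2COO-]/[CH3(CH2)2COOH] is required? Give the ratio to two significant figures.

ratio = 0.11

pKa = -log(1.3 × 10^-5) = 4.886
pH = pKa + log(r) ⇒ log(r) = 3.93 − 4.886 = -0.956
r = [CH3(CH2)2COO-]/[CH3(CH2)2COOH] = 10^(-0.956) = 0.111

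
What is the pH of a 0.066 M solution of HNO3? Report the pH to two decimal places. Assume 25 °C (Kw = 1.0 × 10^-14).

HNO3 is a strong acid and dissociates completely, so [H+] = 0.066 M.
pH = -log(0.066) = 1.18

pH = 1.18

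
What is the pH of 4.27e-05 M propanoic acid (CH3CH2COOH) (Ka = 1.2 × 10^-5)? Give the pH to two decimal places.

pH = 4.76

CH3CH2COOH ⇌ CH3CH2COO- + H+
Ka = [H+]²/(4.27e-05 − [H+]) = 1.2 × 10^-5
The 5% rule fails; solving [H+]² + Ka·[H+] − Ka·C₀ = 0 exactly:
[H+] = [−1.2e-05 + √(1.2e-05² + 2.05e-09)]/2 = 1.74 × 10^-5 M
pH = −log(1.74 × 10^-5) = 4.76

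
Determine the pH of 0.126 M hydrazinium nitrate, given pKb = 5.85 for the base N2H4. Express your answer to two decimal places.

pH = 4.52

N2H5+ is the conjugate acid of the weak base N2H4.
Kb = 10^(−5.85) = 1.41 × 10^-6
Ka = Kw/Kb = 1.0×10^-14 / 1.41 × 10^-6 = 7.09 × 10^-9
From the ICE table, Ka = x²/(0.126 − x) = 7.09 × 10^-9.
Assume x ≪ 0.126: x ≈ √(7.09 × 10^-9 × 0.126) = 2.99 × 10^-5 M
(x/C₀ = 0.024% < 5%, so the approximation holds.)
pH = −log[H+] = −log(2.99 × 10^-5) = 4.52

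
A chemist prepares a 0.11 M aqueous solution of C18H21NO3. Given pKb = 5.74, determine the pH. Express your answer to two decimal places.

pH = 10.65

C18H21NO3 + H2O ⇌ C18H22NO3+ + OH-
Kb = 10^(−5.74) = 1.82 × 10^-6
Kb = x²/(0.11 − x) = 1.82 × 10^-6
Neglecting x in the denominator: x = √(1.82 × 10^-6 × 0.11) = 4.47 × 10^-4 M
(x/C₀ = 0.41% < 5%, so the approximation holds.)
pOH = −log(4.47 × 10^-4) = 3.35; pH = 14.00 − 3.35 = 10.65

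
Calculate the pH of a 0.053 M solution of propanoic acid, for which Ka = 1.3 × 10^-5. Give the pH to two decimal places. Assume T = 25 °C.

CH3CH2COOH ⇌ CH3CH2COO- + H+
From the ICE table, Ka = [H+]²/(0.053 − [H+]) = 1.3 × 10^-5.
Neglecting [H+] in the denominator: [H+] = √(1.3 × 10^-5 × 0.053) = 8.30 × 10^-4 M
pH = −log(8.30 × 10^-4) = 3.08

pH = 3.08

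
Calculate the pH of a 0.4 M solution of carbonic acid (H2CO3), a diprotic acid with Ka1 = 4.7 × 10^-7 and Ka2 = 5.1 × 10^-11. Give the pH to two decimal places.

Since Ka1 ≫ Ka2, the first ionization dominates [H+].
Ka1 = x²/(0.4 − x) = 4.7 × 10^-7
x ≈ √(4.7 × 10^-7 × 0.4) = 4.34 × 10^-4 M
pH = −log(4.34 × 10^-4) = 3.36

pH = 3.36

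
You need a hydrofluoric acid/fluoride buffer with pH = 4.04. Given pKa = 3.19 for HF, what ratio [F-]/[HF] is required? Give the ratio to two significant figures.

pH = pKa + log(r) ⇒ log(r) = 4.04 − 3.19 = +0.85
r = [F-]/[HF] = 10^(+0.85) = 7.08

ratio = 7.1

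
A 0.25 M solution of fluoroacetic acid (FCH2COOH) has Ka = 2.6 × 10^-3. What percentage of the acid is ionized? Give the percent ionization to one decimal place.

FCH2COOH ⇌ FCH2COO- + H+; let x = [H+] at equilibrium.
Ka = x²/(C₀ − x); solving the quadratic gives x = 2.42 × 10^-2 M.
% ionization = x/C₀ × 100% = 2.42 × 10^-2/0.25 × 100% = 9.7%

9.7%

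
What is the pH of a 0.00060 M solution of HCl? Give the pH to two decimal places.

pH = 3.22

HCl is a strong acid and dissociates completely, so [H+] = 0.00060 M.
pH = -log(0.0006) = 3.22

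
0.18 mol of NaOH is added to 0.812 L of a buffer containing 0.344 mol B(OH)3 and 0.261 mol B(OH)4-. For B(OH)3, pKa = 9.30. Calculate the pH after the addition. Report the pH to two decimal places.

After neutralization: n(B(OH)3) = 0.164 mol, n(B(OH)4-) = 0.441 mol.
pH = pKa + log([A⁻]/[HA]) = 9.30 + log(0.441/0.164) = 9.30 +0.430

pH = 9.73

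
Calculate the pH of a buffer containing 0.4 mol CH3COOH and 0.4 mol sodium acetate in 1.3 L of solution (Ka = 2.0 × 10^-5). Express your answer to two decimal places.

pKa = −log(2.0 × 10^-5) = 4.699
pH = pKa + log([A⁻]/[HA]) = 4.699 + log(0.4/0.4)
pH = 4.699 + (+0.000) = 4.70

pH = 4.70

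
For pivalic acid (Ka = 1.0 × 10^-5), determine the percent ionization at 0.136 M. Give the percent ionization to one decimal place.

0.9%

(CH3)3CCOOH ⇌ (CH3)3CCOO- + H+; let x = [H+] at equilibrium.
x ≈ √(Ka·C₀) = √(1.0 × 10^-5 × 0.136) = 1.17 × 10^-3 M
% ionization = x/C₀ × 100% = 1.17 × 10^-3/0.136 × 100% = 0.9%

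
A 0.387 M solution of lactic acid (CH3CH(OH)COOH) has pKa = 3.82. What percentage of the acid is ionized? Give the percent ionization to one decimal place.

CH3CH(OH)COOH ⇌ CH3CH(OH)COO- + H+; let x = [H+] at equilibrium.
Ka = 10^(−3.82) = 1.51 × 10^-4
x ≈ √(Ka·C₀) = √(1.51 × 10^-4 × 0.387) = 7.64 × 10^-3 M
Fraction ionized = 7.64 × 10^-3 / 0.387 = 0.0197 → 2.0%

2.0%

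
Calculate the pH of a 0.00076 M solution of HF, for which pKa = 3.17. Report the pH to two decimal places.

HF ⇌ F- + H+
Ka = 10^(−3.17) = 6.76 × 10^-4
From the ICE table, Ka = [H+]²/(0.00076 − [H+]) = 6.76 × 10^-4.
Here C₀/Ka ≈ 1.12, so the small-[H+] approximation fails. Use the quadratic:
[H+] = [−0.000676 + √(0.000676² + 2.06e-06)]/2 = 4.54 × 10^-4 M
pH = −log[H+] = −log(4.54 × 10^-4) = 3.34

pH = 3.34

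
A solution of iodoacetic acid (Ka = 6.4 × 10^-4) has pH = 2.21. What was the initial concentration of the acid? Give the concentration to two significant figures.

[H+] = 10^(-2.21) = 6.17 × 10^-3 M = x
Ka = x²/(C₀ − x) ⇒ C₀ = x + x²/Ka
C₀ = 6.17 × 10^-3 + (6.17 × 10^-3)²/(6.4 × 10^-4) = 6.57 × 10^-2 M

C₀ = 6.6 × 10^-2 M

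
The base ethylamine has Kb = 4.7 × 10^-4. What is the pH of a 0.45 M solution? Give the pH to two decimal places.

C2H5NH2 + H2O ⇌ C2H5NH3+ + OH-
Kb = [OH-]²/(0.45 − [OH-]) = 4.7 × 10^-4
Neglecting [OH-] in the denominator: [OH-] = √(4.7 × 10^-4 × 0.45) = 1.45 × 10^-2 M
Check: 3.2% ionized — well under 5%, approximation valid.
pOH = −log(1.45 × 10^-2) = 1.84; pH = 14.00 − 1.84 = 12.16

pH = 12.16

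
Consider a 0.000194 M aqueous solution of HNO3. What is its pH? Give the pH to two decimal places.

HNO3 is a strong acid and dissociates completely, so [H+] = 0.000194 M.
pH = -log(0.000194) = 3.71

pH = 3.71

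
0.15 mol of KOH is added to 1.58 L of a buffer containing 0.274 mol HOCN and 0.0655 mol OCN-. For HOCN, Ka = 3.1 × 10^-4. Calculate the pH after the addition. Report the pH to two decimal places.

pH = 3.75

OH- converts HOCN to OCN-: HOCN → 0.124 mol, OCN- → 0.215 mol.
pKa = −log(3.1 × 10^-4) = 3.509
pH = pKa + log([A⁻]/[HA]) = 3.509 + log(0.215/0.124) = 3.509 +0.239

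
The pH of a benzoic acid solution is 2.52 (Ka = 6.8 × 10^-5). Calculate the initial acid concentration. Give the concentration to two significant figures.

C₀ = 1.4 × 10^-1 M

[H+] = 10^(-2.52) = 3.02 × 10^-3 M = x
Ka = x²/(C₀ − x) ⇒ C₀ = x + x²/Ka
C₀ = 3.02 × 10^-3 + (3.02 × 10^-3)²/(6.8 × 10^-5) = 1.37 × 10^-1 M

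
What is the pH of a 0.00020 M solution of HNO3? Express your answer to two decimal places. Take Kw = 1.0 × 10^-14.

pH = 3.70

HNO3 is a strong acid and dissociates completely, so [H+] = 0.00020 M.
pH = -log(0.0002) = 3.70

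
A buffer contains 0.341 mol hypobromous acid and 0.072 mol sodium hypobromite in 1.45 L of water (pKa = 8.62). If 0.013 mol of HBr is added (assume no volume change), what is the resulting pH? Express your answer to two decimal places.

pH = 7.84

Added H+ converts OBr- to HOBr: HOBr → 0.354 mol, OBr- → 0.059 mol.
Henderson–Hasselbalch with mole ratio 0.059/0.354: pH = 8.62 + (-0.778)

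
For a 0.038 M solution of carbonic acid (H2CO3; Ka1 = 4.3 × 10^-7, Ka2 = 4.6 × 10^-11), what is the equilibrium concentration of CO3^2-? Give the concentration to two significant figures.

First ionization gives [H+] ≈ [HCO3-] = 1.28 × 10^-4 M.
Second step: Ka2 = [H+][CO3^2-]/[HCO3-] ≈ [CO3^2-] (since [H+] ≈ [HCO3-]).
So [CO3^2-] ≈ Ka2.

4.6 × 10^-11 M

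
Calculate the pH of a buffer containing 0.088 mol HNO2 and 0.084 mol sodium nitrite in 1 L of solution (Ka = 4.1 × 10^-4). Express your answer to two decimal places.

pKa = −log(4.1 × 10^-4) = 3.387
Henderson–Hasselbalch: pH = pKa + log([NO2-]/[HNO2]) = 3.387 + log(0.084/0.088)
pH = 3.387 + (-0.020) = 3.37

pH = 3.37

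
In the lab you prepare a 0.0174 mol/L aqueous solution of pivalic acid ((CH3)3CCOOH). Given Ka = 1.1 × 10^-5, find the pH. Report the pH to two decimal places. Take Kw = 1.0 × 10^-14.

(CH3)3CCOOH ⇌ (CH3)3CCOO- + H+
Let x = [H+] at equilibrium. Ka = x²/(0.0174 − x).
Since Ka ≪ C₀, x ≈ √(Ka·C₀) = 4.37 × 10^-4 M.
Check: 2.5% ionized — well under 5%, approximation valid.
pH = −log(4.37 × 10^-4) = 3.36

pH = 3.36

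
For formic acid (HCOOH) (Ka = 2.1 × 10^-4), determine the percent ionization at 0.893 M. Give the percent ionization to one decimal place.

HCOOH ⇌ HCOO- + H+; let x = [H+] at equilibrium.
x ≈ √(Ka·C₀) = √(2.1 × 10^-4 × 0.893) = 1.37 × 10^-2 M
Fraction ionized = 1.37 × 10^-2 / 0.893 = 0.0153 → 1.5%

1.5%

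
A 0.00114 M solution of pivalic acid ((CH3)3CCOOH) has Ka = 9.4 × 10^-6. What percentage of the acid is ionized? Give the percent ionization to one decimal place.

(CH3)3CCOOH ⇌ (CH3)3CCOO- + H+; let x = [H+] at equilibrium.
Solve x² + 9.4e-06x − 1.07e-08 = 0 → x = 9.89 × 10^-5 M
% ionization = x/C₀ × 100% = 9.89 × 10^-5/0.00114 × 100% = 8.7%

8.7%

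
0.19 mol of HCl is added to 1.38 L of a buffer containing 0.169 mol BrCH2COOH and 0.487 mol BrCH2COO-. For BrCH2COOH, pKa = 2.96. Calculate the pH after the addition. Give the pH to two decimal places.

Added H+ converts BrCH2COO- to BrCH2COOH: BrCH2COOH → 0.359 mol, BrCH2COO- → 0.297 mol.
Henderson–Hasselbalch with mole ratio 0.297/0.359: pH = 2.96 + (-0.082)

pH = 2.88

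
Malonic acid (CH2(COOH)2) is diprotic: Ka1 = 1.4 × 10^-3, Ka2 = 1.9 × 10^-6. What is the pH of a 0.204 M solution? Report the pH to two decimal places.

pH = 1.79

Ka1 ≫ Ka2, so treat the first dissociation as the only significant source of H+.
Ka1 = x²/(0.204 − x) = 1.4 × 10^-3
Solving the quadratic: x = (−Ka1 + √(Ka1² + 4·Ka1·C₀))/2 = 1.62 × 10^-2 M
pH = −log(1.62 × 10^-2) = 1.79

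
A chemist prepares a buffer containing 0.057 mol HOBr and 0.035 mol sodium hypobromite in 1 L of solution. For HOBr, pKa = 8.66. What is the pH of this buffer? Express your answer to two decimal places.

pH = 8.45

pH = pKa + log([A⁻]/[HA]) = 8.66 + log(0.035/0.057)
pH = 8.66 + (-0.212) = 8.45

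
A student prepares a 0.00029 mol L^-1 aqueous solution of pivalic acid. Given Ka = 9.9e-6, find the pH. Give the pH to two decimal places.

pH = 4.31

(CH3)3CCOOH ⇌ (CH3)3CCOO- + H+
Ka = x²/(0.00029 − x) = 9.9 × 10^-6
Here C₀/Ka ≈ 29.3, so the small-x approximation fails. Use the quadratic:
x = (−Ka + √(Ka² + 4·Ka·C₀))/2 = 4.89 × 10^-5 M
pH = −log[H+] = −log(4.89 × 10^-5) = 4.31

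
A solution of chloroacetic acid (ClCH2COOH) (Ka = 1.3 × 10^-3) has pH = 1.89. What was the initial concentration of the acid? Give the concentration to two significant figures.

C₀ = 1.4 × 10^-1 M

[H+] = 10^(-1.89) = 1.29 × 10^-2 M = x
Ka = x²/(C₀ − x) ⇒ C₀ = x + x²/Ka
C₀ = 1.29 × 10^-2 + (1.29 × 10^-2)²/(1.3 × 10^-3) = 1.41 × 10^-1 M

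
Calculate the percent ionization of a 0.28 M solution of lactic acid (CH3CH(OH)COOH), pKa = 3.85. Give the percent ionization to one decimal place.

CH3CH(OH)COOH ⇌ CH3CH(OH)COO- + H+; let x = [H+] at equilibrium.
Ka = 10^(−3.85) = 1.41 × 10^-4
x ≈ √(Ka·C₀) = √(1.41 × 10^-4 × 0.28) = 6.28 × 10^-3 M
Fraction ionized = 6.28 × 10^-3 / 0.28 = 0.0224 → 2.2%

2.2%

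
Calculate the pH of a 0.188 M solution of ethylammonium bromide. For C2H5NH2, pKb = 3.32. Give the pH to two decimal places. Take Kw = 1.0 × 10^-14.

pH = 5.70

C2H5NH3+ is the conjugate acid of the weak base C2H5NH2.
Kb = 10^(−3.32) = 4.79 × 10^-4
Ka = Kw/Kb = 1.0×10^-14 / 4.79 × 10^-4 = 2.09 × 10^-11
Ka = x²/(0.188 − x) = 2.09 × 10^-11
Assume x ≪ 0.188: x ≈ √(2.09 × 10^-11 × 0.188) = 1.98 × 10^-6 M
(x/C₀ = 0.0011% < 5%, so the approximation holds.)
pH = −log(1.98 × 10^-6) = 5.70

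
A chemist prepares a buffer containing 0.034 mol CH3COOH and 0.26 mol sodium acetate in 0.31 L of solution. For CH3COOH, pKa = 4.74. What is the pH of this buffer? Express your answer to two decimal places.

pH = 5.62

pH = pKa + log([A⁻]/[HA]) = 4.74 + log(0.26/0.034)
pH = 4.74 + (+0.883) = 5.62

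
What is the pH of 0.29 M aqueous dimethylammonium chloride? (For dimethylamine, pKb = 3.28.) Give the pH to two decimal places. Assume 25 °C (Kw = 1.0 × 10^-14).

(CH3)2NH2+ is the conjugate acid of the weak base (CH3)2NH.
Kb = 10^(−3.28) = 5.25 × 10^-4
Ka = Kw/Kb = 1.0×10^-14 / 5.25 × 10^-4 = 1.90 × 10^-11
Ka = [H+]²/(0.29 − [H+]) = 1.90 × 10^-11
Since Ka ≪ C₀, [H+] ≈ √(Ka·C₀) = 2.35 × 10^-6 M.
([H+]/C₀ = 0.00081% < 5%, so the approximation holds.)
pH = −log(2.35 × 10^-6) = 5.63

pH = 5.63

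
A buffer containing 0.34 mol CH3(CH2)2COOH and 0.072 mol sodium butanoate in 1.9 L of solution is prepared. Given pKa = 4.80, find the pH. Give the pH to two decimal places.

Using pH = pKa + log([base]/[acid]) with [base]/[acid] = 0.072/0.34:
pH = 4.80 + (-0.674) = 4.13

pH = 4.13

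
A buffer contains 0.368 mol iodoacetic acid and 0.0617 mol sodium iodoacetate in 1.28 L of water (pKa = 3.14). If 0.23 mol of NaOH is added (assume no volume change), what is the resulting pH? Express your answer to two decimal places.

After neutralization: n(ICH2COOH) = 0.138 mol, n(ICH2COO-) = 0.292 mol.
pH = pKa + log([A⁻]/[HA]) = 3.14 + log(0.292/0.138) = 3.14 +0.326

pH = 3.47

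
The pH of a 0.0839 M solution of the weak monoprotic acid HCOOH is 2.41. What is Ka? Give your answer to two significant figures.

Ka = 1.9 × 10^-4

[H+] = 10^(-2.41) = 3.89 × 10^-3 M
At equilibrium [HA] = 0.0839 − 3.89 × 10^-3 = 8.00 × 10^-2 M
Ka = [H+][A-]/[HA] = (3.89 × 10^-3)² / 8.00 × 10^-2 = 1.9 × 10^-4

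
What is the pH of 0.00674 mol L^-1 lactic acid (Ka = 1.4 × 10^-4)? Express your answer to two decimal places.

pH = 3.04

CH3CH(OH)COOH ⇌ CH3CH(OH)COO- + H+
From the ICE table, Ka = [H+]²/(0.00674 − [H+]) = 1.4 × 10^-4.
[H+] is not negligible relative to C₀; solve [H+]² + 0.00014·[H+] − 9.44e-07 = 0.
[H+] = (−Ka + √(Ka² + 4·Ka·C₀))/2 = 9.04 × 10^-4 M
pH = −log(9.04 × 10^-4) = 3.04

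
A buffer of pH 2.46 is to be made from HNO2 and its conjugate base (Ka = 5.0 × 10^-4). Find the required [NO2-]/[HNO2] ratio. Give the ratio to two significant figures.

pKa = -log(5.0 × 10^-4) = 3.301
pH = pKa + log(r) ⇒ log(r) = 2.46 − 3.301 = -0.841
r = [NO2-]/[HNO2] = 10^(-0.841) = 0.144

ratio = 0.14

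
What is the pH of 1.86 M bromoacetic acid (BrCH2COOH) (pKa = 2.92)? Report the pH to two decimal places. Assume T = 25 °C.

pH = 1.33

BrCH2COOH ⇌ BrCH2COO- + H+
Ka = 10^(−2.92) = 1.20 × 10^-3
Ka = x²/(1.86 − x) = 1.20 × 10^-3
Assume x ≪ 1.86: x ≈ √(1.20 × 10^-3 × 1.86) = 4.72 × 10^-2 M
Check: 2.5% ionized — well under 5%, approximation valid.
pH = −log(4.72 × 10^-2) = 1.33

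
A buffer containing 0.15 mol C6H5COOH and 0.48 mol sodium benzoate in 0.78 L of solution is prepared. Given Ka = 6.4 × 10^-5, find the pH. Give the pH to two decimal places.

pKa = −log(6.4 × 10^-5) = 4.194
pH = pKa + log([A⁻]/[HA]) = 4.194 + log(0.48/0.15)
pH = 4.194 + (+0.505) = 4.70

pH = 4.70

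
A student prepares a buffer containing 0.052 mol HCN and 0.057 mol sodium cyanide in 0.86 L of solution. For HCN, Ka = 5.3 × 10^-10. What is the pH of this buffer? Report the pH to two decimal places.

pKa = −log(5.3 × 10^-10) = 9.276
Henderson–Hasselbalch: pH = pKa + log([CN-]/[HCN]) = 9.276 + log(0.057/0.052)
pH = 9.276 + (+0.040) = 9.32

pH = 9.32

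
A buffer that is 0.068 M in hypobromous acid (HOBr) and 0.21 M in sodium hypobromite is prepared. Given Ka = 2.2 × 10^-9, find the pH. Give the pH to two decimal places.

pKa = −log(2.2 × 10^-9) = 8.658
pH = pKa + log([A⁻]/[HA]) = 8.658 + log(0.21/0.068)
pH = 8.658 + (+0.490) = 9.15

pH = 9.15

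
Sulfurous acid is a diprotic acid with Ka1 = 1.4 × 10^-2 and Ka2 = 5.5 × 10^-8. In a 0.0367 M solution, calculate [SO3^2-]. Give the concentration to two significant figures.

5.5 × 10^-8 M

First ionization gives [H+] ≈ [HSO3-] = 1.67 × 10^-2 M.
Second step: Ka2 = [H+][SO3^2-]/[HSO3-] ≈ [SO3^2-] (since [H+] ≈ [HSO3-]).
So [SO3^2-] ≈ Ka2.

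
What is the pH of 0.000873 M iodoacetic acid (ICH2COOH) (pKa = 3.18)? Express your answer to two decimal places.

pH = 3.30

ICH2COOH ⇌ ICH2COO- + H+
Ka = 10^(−3.18) = 6.61 × 10^-4
From the ICE table, Ka = x²/(0.000873 − x) = 6.61 × 10^-4.
The 5% rule fails; solving x² + Ka·x − Ka·C₀ = 0 exactly:
x = (−Ka + √(Ka² + 4·Ka·C₀))/2 = 4.98 × 10^-4 M
pH = −log[H+] = −log(4.98 × 10^-4) = 3.30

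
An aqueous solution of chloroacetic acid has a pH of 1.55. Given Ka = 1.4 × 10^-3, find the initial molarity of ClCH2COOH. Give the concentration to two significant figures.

C₀ = 6.0 × 10^-1 M

[H+] = 10^(-1.55) = 2.82 × 10^-2 M = x
Ka = x²/(C₀ − x) ⇒ C₀ = x + x²/Ka
C₀ = 2.82 × 10^-2 + (2.82 × 10^-2)²/(1.4 × 10^-3) = 5.96 × 10^-1 M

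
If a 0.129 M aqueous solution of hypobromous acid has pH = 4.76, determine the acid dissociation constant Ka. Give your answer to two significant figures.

[H+] = 10^(-4.76) = 1.74 × 10^-5 M
At equilibrium [HA] = 0.129 − 1.74 × 10^-5 = 1.29 × 10^-1 M
Ka = [H+][A-]/[HA] = (1.74 × 10^-5)² / 1.29 × 10^-1 = 2.3 × 10^-9

Ka = 2.3 × 10^-9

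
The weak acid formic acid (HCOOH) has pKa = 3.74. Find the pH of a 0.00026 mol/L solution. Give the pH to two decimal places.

pH = 3.84

HCOOH ⇌ HCOO- + H+
Ka = 10^(−3.74) = 1.82 × 10^-4
Ka = [H+]²/(0.00026 − [H+]) = 1.82 × 10^-4
The 5% rule fails; solving [H+]² + Ka·[H+] − Ka·C₀ = 0 exactly:
[H+] = (−Ka + √(Ka² + 4·Ka·C₀))/2 = 1.45 × 10^-4 M
pH = −log(1.45 × 10^-4) = 3.84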